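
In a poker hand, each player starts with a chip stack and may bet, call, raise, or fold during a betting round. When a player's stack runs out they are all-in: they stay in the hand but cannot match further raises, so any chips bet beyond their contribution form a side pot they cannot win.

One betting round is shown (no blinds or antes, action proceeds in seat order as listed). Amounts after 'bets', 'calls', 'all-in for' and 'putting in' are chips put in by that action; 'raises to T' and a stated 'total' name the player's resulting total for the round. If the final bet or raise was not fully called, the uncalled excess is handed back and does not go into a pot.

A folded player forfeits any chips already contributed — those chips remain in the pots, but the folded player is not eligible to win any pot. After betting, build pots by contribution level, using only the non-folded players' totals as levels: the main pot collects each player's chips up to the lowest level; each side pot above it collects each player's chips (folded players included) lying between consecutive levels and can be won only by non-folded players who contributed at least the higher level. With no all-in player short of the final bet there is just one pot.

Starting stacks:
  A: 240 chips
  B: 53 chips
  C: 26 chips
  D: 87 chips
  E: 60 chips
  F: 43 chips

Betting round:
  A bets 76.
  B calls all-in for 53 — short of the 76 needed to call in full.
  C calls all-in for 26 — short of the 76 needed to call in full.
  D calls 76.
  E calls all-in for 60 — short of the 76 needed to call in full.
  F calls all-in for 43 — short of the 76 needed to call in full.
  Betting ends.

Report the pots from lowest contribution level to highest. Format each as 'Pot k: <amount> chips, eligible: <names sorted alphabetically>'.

Contributions: A=76, B=53, C=26, D=76, E=60, F=43
Pot levels (distinct totals of non-folded players): 26, 43, 53, 60, 76
Layer 1-26: 26 each from A, B, C, D, E, F = 26*6 = 156 chips; eligible A, B, C, D, E, F
Layer 27-43: 17 each from A, B, D, E, F = 17*5 = 85 chips; eligible A, B, D, E, F
Layer 44-53: 10 each from A, B, D, E = 10*4 = 40 chips; eligible A, B, D, E
Layer 54-60: 7 each from A, D, E = 7*3 = 21 chips; eligible A, D, E
Layer 61-76: 16 each from A, D = 16*2 = 32 chips; eligible A, D

Pot 1: 156 chips, eligible: A, B, C, D, E, F
Pot 2: 85 chips, eligible: A, B, D, E, F
Pot 3: 40 chips, eligible: A, B, D, E
Pot 4: 21 chips, eligible: A, D, E
Pot 5: 32 chips, eligible: A, D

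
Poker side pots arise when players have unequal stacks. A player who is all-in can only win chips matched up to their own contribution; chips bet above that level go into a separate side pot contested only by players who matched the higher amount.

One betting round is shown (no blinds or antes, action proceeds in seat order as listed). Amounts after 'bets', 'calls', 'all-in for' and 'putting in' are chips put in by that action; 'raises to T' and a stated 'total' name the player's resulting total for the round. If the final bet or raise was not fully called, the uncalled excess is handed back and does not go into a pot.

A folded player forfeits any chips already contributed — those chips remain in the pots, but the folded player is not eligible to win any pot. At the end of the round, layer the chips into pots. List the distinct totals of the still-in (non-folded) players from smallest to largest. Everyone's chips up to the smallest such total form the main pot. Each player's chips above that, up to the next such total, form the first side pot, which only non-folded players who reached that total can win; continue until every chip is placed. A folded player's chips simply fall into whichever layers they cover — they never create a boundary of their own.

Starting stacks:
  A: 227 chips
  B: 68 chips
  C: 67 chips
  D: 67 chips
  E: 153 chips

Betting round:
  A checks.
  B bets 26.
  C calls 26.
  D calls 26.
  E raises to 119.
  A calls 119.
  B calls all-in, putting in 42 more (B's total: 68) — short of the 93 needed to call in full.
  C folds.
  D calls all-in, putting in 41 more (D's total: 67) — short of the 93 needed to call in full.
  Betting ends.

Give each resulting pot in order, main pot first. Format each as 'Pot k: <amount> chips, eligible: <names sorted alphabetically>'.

Pot 1: 294 chips, eligible: A, B, D, E
Pot 2: 3 chips, eligible: A, B, E
Pot 3: 102 chips, eligible: A, E

Derivation:
Contributions: A=119, B=68, C=26, D=67, E=119
Folded: C
Pot levels (distinct totals of non-folded players): 67, 68, 119
Layer 1-67: A 67 + B 67 + C 26 + D 67 + E 67 = 294 chips; eligible A, B, D, E
Layer 68-68: 1 each from A, B, E = 1*3 = 3 chips; eligible A, B, E
Layer 69-119: 51 each from A, E = 51*2 = 102 chips; eligible A, E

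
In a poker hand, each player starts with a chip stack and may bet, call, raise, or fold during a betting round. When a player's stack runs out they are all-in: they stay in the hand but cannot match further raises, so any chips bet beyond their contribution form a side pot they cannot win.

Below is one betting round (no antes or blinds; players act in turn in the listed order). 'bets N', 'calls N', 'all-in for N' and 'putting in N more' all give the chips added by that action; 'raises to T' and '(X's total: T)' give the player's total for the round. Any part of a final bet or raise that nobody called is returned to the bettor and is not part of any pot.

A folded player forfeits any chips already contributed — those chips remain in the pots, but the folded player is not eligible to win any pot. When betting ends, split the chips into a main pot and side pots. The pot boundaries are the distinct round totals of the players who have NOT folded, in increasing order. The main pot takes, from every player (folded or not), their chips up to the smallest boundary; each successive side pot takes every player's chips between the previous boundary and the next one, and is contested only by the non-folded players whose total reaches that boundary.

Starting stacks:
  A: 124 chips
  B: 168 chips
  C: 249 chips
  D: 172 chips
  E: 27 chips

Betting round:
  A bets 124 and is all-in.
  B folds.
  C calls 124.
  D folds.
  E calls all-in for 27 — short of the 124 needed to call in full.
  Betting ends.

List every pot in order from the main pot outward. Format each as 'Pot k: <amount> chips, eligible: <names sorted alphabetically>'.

Contributions: A=124, C=124, E=27
Folded: B, D
Pot levels (distinct totals of non-folded players): 27, 124
Layer 1-27: 27 each from A, C, E = 27*3 = 81 chips; eligible A, C, E
Layer 28-124: 97 each from A, C = 97*2 = 194 chips; eligible A, C

Pot 1: 81 chips, eligible: A, C, E
Pot 2: 194 chips, eligible: A, C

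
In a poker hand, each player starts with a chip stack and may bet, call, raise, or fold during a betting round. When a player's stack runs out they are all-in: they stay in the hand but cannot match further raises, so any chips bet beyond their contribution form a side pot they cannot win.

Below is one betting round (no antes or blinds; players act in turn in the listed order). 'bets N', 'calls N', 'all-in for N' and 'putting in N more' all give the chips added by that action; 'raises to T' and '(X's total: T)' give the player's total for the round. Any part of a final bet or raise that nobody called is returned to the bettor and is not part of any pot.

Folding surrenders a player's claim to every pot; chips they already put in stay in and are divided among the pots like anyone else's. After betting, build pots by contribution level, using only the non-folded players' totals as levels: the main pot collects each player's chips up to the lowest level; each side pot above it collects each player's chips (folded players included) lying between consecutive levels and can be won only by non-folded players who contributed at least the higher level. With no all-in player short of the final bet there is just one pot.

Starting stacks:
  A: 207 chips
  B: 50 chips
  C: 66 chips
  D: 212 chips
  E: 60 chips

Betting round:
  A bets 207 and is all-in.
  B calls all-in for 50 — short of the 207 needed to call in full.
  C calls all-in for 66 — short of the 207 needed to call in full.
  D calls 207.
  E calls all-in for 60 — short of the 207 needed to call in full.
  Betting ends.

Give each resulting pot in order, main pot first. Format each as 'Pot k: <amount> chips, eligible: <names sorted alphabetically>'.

Pot 1: 250 chips, eligible: A, B, C, D, E
Pot 2: 40 chips, eligible: A, C, D, E
Pot 3: 18 chips, eligible: A, C, D
Pot 4: 282 chips, eligible: A, D

Derivation:
Contributions: A=207, B=50, C=66, D=207, E=60
Pot levels (distinct totals of non-folded players): 50, 60, 66, 207
Layer 1-50: 50 each from A, B, C, D, E = 50*5 = 250 chips; eligible A, B, C, D, E
Layer 51-60: 10 each from A, C, D, E = 10*4 = 40 chips; eligible A, C, D, E
Layer 61-66: 6 each from A, C, D = 6*3 = 18 chips; eligible A, C, D
Layer 67-207: 141 each from A, D = 141*2 = 282 chips; eligible A, D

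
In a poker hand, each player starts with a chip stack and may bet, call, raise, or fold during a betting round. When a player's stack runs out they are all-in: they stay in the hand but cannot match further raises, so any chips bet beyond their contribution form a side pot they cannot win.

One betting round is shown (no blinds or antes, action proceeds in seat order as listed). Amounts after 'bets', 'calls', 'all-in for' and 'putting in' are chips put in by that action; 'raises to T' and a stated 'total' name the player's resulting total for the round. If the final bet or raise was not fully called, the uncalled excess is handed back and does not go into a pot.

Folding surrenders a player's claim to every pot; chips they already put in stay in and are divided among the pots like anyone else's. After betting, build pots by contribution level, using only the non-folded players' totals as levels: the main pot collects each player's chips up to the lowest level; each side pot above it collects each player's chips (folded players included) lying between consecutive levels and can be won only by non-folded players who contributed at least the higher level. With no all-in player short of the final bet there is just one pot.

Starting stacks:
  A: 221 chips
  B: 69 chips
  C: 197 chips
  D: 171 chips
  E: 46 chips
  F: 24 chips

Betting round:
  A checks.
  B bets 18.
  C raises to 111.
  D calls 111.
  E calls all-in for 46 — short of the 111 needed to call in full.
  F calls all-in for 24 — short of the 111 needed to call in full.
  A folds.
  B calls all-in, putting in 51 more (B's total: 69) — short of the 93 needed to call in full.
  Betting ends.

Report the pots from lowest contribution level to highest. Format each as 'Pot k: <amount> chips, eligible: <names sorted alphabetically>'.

Pot 1: 120 chips, eligible: B, C, D, E, F
Pot 2: 88 chips, eligible: B, C, D, E
Pot 3: 69 chips, eligible: B, C, D
Pot 4: 84 chips, eligible: C, D

Derivation:
Contributions: B=69, C=111, D=111, E=46, F=24
Folded: A
Pot levels (distinct totals of non-folded players): 24, 46, 69, 111
Layer 1-24: 24 each from B, C, D, E, F = 24*5 = 120 chips; eligible B, C, D, E, F
Layer 25-46: 22 each from B, C, D, E = 22*4 = 88 chips; eligible B, C, D, E
Layer 47-69: 23 each from B, C, D = 23*3 = 69 chips; eligible B, C, D
Layer 70-111: 42 each from C, D = 42*2 = 84 chips; eligible C, D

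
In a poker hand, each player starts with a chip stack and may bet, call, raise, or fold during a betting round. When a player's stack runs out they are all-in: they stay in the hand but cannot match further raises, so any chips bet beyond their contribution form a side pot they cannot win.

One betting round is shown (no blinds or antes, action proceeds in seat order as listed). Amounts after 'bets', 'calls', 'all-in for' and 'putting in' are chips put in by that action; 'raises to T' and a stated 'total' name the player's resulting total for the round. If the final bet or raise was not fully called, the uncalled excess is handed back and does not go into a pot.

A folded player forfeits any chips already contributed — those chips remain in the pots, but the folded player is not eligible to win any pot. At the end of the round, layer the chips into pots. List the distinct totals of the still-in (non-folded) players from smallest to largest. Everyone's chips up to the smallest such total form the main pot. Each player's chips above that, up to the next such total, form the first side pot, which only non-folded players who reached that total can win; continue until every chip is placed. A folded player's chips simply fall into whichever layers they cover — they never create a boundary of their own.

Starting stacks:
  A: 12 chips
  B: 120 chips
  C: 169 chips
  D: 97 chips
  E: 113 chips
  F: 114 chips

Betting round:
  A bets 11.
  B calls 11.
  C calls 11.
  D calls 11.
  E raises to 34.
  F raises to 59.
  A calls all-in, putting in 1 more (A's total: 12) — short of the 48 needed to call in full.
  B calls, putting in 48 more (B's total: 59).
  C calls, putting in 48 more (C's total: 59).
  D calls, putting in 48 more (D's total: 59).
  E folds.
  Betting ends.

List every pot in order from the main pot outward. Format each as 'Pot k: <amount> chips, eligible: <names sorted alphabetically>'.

Contributions: A=12, B=59, C=59, D=59, E=34, F=59
Folded: E
Pot levels (distinct totals of non-folded players): 12, 59
Layer 1-12: 12 each from A, B, C, D, E, F = 12*6 = 72 chips; eligible A, B, C, D, F
Layer 13-59: B 47 + C 47 + D 47 + E 22 + F 47 = 210 chips; eligible B, C, D, F

Pot 1: 72 chips, eligible: A, B, C, D, F
Pot 2: 210 chips, eligible: B, C, D, F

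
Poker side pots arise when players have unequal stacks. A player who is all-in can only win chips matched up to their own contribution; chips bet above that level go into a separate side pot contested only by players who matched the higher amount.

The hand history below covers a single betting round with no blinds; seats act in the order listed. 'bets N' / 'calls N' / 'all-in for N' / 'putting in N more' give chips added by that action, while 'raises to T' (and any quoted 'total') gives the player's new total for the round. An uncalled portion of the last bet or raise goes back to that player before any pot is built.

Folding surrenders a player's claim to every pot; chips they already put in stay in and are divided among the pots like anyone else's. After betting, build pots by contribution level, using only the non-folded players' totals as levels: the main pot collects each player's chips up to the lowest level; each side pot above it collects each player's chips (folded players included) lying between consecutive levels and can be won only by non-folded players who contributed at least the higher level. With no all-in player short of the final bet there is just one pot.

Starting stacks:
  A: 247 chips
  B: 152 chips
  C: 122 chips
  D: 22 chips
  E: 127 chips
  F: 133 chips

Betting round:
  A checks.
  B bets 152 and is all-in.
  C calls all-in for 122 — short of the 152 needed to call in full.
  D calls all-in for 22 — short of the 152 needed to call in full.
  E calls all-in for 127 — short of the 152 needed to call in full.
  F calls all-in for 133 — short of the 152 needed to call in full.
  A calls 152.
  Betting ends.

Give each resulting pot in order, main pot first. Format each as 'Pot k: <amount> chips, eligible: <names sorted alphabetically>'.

Pot 1: 132 chips, eligible: A, B, C, D, E, F
Pot 2: 500 chips, eligible: A, B, C, E, F
Pot 3: 20 chips, eligible: A, B, E, F
Pot 4: 18 chips, eligible: A, B, F
Pot 5: 38 chips, eligible: A, B

Derivation:
Contributions: A=152, B=152, C=122, D=22, E=127, F=133
Pot levels (distinct totals of non-folded players): 22, 122, 127, 133, 152
Layer 1-22: 22 each from A, B, C, D, E, F = 22*6 = 132 chips; eligible A, B, C, D, E, F
Layer 23-122: 100 each from A, B, C, E, F = 100*5 = 500 chips; eligible A, B, C, E, F
Layer 123-127: 5 each from A, B, E, F = 5*4 = 20 chips; eligible A, B, E, F
Layer 128-133: 6 each from A, B, F = 6*3 = 18 chips; eligible A, B, F
Layer 134-152: 19 each from A, B = 19*2 = 38 chips; eligible A, B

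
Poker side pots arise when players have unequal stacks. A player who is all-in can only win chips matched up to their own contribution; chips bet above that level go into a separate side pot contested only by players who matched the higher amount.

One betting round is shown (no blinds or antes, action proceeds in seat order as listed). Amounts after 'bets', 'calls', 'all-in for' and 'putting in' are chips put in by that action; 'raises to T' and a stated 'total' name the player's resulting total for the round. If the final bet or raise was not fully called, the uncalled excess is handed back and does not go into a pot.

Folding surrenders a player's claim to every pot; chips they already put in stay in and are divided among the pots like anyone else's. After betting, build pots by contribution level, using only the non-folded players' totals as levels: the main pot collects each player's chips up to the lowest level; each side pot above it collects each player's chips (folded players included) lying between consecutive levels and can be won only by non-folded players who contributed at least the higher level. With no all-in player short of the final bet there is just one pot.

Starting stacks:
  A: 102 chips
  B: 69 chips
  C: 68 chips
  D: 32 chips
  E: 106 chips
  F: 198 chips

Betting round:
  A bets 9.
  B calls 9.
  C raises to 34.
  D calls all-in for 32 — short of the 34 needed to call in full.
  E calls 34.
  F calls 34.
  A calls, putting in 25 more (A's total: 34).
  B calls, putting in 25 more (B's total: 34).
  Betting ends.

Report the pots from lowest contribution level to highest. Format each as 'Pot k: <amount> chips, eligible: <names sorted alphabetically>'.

Contributions: A=34, B=34, C=34, D=32, E=34, F=34
Pot levels (distinct totals of non-folded players): 32, 34
Layer 1-32: 32 each from A, B, C, D, E, F = 32*6 = 192 chips; eligible A, B, C, D, E, F
Layer 33-34: 2 each from A, B, C, E, F = 2*5 = 10 chips; eligible A, B, C, E, F

Pot 1: 192 chips, eligible: A, B, C, D, E, F
Pot 2: 10 chips, eligible: A, B, C, E, F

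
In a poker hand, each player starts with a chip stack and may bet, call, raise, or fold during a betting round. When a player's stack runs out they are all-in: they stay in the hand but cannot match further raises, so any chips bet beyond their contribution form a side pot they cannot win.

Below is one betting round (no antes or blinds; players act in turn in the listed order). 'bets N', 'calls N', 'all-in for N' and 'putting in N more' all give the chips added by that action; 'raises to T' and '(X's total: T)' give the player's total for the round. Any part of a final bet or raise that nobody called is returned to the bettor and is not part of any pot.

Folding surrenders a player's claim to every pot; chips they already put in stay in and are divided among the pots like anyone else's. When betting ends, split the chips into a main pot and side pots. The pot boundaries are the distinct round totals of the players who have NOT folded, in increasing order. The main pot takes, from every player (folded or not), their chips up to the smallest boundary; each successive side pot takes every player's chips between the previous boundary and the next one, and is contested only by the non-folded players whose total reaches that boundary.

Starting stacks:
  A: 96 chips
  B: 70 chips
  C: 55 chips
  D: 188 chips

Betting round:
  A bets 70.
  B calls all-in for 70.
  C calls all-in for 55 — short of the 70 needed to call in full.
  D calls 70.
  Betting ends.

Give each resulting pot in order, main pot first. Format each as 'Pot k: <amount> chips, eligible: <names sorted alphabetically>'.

Contributions: A=70, B=70, C=55, D=70
Pot levels (distinct totals of non-folded players): 55, 70
Layer 1-55: 55 each from A, B, C, D = 55*4 = 220 chips; eligible A, B, C, D
Layer 56-70: 15 each from A, B, D = 15*3 = 45 chips; eligible A, B, D

Pot 1: 220 chips, eligible: A, B, C, D
Pot 2: 45 chips, eligible: A, B, D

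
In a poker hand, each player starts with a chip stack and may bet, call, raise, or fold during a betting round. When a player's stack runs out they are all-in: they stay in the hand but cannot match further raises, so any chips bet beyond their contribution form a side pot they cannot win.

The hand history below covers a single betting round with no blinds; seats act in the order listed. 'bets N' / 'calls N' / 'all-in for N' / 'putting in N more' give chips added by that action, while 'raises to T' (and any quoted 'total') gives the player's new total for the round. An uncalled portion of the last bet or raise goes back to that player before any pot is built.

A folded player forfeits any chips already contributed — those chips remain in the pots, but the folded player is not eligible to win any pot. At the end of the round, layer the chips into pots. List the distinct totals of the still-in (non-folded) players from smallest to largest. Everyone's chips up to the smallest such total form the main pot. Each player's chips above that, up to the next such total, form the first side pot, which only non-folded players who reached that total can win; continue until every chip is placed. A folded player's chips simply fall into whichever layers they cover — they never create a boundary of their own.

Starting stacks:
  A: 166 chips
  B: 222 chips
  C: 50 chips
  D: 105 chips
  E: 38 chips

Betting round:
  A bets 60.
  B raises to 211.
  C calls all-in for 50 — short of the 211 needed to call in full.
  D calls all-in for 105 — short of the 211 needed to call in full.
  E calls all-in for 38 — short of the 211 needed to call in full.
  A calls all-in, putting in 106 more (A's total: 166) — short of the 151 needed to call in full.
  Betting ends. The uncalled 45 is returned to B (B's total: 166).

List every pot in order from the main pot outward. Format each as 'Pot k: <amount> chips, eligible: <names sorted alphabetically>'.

Pot 1: 190 chips, eligible: A, B, C, D, E
Pot 2: 48 chips, eligible: A, B, C, D
Pot 3: 165 chips, eligible: A, B, D
Pot 4: 122 chips, eligible: A, B

Derivation:
Contributions (after 45 returned to B): A=166, B=166, C=50, D=105, E=38
Pot levels (distinct totals of non-folded players): 38, 50, 105, 166
Layer 1-38: 38 each from A, B, C, D, E = 38*5 = 190 chips; eligible A, B, C, D, E
Layer 39-50: 12 each from A, B, C, D = 12*4 = 48 chips; eligible A, B, C, D
Layer 51-105: 55 each from A, B, D = 55*3 = 165 chips; eligible A, B, D
Layer 106-166: 61 each from A, B = 61*2 = 122 chips; eligible A, B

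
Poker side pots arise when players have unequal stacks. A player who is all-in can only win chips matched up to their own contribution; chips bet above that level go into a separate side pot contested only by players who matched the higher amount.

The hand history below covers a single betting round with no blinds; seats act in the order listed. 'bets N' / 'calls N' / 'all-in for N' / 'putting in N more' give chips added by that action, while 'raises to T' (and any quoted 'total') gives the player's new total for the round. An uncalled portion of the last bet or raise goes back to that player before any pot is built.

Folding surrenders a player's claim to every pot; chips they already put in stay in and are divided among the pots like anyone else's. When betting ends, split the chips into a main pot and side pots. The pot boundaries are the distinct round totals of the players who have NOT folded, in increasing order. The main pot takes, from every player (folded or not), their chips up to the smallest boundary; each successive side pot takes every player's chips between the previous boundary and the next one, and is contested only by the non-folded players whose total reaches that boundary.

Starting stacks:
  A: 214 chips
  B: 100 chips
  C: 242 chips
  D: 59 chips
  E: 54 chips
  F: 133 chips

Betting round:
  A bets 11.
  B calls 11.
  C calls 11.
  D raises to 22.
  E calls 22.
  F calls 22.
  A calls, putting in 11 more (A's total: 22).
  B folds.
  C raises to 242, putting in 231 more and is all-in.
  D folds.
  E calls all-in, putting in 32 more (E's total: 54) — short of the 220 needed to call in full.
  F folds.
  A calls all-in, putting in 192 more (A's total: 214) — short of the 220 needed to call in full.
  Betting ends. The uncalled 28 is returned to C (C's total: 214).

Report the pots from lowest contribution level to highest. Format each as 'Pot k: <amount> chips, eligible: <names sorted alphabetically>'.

Pot 1: 217 chips, eligible: A, C, E
Pot 2: 320 chips, eligible: A, C

Derivation:
Contributions (after 28 returned to C): A=214, B=11, C=214, D=22, E=54, F=22
Folded: B, D, F
Pot levels (distinct totals of non-folded players): 54, 214
Layer 1-54: A 54 + B 11 + C 54 + D 22 + E 54 + F 22 = 217 chips; eligible A, C, E
Layer 55-214: 160 each from A, C = 160*2 = 320 chips; eligible A, C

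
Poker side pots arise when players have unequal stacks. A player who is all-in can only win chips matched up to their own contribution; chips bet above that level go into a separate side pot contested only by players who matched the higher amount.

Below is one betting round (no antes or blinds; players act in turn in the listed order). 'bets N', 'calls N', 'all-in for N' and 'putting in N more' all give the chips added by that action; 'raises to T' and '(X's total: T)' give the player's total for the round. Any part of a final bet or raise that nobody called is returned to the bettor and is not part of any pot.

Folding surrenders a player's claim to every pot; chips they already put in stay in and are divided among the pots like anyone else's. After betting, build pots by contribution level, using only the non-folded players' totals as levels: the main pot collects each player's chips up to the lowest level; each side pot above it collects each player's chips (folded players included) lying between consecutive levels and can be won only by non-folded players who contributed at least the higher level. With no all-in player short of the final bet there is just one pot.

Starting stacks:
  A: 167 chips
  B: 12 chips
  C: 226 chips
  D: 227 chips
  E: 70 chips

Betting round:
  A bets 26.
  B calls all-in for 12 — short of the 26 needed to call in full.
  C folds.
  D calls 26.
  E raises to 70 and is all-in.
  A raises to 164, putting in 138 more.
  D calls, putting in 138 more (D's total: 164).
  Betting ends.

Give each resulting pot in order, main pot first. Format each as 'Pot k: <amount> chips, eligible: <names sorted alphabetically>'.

Pot 1: 48 chips, eligible: A, B, D, E
Pot 2: 174 chips, eligible: A, D, E
Pot 3: 188 chips, eligible: A, D

Derivation:
Contributions: A=164, B=12, D=164, E=70
Folded: C
Pot levels (distinct totals of non-folded players): 12, 70, 164
Layer 1-12: 12 each from A, B, D, E = 12*4 = 48 chips; eligible A, B, D, E
Layer 13-70: 58 each from A, D, E = 58*3 = 174 chips; eligible A, D, E
Layer 71-164: 94 each from A, D = 94*2 = 188 chips; eligible A, D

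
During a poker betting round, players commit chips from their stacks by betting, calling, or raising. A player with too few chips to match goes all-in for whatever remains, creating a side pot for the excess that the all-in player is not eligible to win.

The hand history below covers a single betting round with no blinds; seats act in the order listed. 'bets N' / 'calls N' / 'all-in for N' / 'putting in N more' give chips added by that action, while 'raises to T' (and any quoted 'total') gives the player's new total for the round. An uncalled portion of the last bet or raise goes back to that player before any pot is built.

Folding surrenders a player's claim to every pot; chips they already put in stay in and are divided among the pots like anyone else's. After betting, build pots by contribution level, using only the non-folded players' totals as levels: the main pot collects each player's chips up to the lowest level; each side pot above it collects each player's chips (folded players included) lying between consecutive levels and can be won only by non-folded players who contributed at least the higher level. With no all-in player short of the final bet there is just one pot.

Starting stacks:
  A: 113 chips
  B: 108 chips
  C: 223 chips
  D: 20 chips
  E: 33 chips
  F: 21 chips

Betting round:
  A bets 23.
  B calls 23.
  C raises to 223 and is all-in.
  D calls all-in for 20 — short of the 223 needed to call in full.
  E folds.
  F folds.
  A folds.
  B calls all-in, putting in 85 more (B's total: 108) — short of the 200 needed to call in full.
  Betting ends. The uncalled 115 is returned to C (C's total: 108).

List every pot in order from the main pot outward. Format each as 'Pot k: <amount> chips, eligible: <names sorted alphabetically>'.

Contributions (after 115 returned to C): A=23, B=108, C=108, D=20
Folded: A, E, F
Pot levels (distinct totals of non-folded players): 20, 108
Layer 1-20: 20 each from A, B, C, D = 20*4 = 80 chips; eligible B, C, D
Layer 21-108: A 3 + B 88 + C 88 = 179 chips; eligible B, C

Pot 1: 80 chips, eligible: B, C, D
Pot 2: 179 chips, eligible: B, C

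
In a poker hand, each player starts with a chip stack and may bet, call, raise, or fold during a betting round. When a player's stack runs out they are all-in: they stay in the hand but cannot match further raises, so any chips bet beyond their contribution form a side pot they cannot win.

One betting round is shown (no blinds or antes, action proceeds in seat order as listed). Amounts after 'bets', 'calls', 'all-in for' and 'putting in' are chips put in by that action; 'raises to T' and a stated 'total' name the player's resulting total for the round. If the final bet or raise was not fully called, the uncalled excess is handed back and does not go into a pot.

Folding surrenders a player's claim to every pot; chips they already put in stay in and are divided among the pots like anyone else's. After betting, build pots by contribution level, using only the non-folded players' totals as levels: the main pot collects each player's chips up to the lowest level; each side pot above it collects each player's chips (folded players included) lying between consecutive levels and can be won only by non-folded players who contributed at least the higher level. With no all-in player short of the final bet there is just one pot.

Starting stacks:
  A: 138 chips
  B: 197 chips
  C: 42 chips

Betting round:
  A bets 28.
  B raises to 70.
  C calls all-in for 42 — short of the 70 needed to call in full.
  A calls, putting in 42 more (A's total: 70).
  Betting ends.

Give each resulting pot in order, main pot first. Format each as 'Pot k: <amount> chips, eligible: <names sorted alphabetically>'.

Pot 1: 126 chips, eligible: A, B, C
Pot 2: 56 chips, eligible: A, B

Derivation:
Contributions: A=70, B=70, C=42
Pot levels (distinct totals of non-folded players): 42, 70
Layer 1-42: 42 each from A, B, C = 42*3 = 126 chips; eligible A, B, C
Layer 43-70: 28 each from A, B = 28*2 = 56 chips; eligible A, B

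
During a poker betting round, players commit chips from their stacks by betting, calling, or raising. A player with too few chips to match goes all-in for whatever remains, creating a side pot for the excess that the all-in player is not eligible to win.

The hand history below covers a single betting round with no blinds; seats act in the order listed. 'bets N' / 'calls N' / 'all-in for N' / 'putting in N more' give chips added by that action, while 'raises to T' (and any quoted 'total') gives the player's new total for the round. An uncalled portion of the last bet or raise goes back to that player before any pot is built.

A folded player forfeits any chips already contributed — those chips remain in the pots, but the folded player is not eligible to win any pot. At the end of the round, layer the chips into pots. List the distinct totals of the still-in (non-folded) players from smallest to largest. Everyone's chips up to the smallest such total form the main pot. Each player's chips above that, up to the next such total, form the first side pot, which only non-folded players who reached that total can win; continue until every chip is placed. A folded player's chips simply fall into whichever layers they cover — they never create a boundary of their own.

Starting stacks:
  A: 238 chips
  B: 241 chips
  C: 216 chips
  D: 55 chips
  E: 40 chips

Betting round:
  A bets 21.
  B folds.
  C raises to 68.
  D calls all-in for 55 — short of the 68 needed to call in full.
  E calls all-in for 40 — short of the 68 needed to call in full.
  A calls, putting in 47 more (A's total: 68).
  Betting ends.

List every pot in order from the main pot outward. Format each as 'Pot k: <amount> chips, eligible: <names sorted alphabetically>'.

Pot 1: 160 chips, eligible: A, C, D, E
Pot 2: 45 chips, eligible: A, C, D
Pot 3: 26 chips, eligible: A, C

Derivation:
Contributions: A=68, C=68, D=55, E=40
Folded: B
Pot levels (distinct totals of non-folded players): 40, 55, 68
Layer 1-40: 40 each from A, C, D, E = 40*4 = 160 chips; eligible A, C, D, E
Layer 41-55: 15 each from A, C, D = 15*3 = 45 chips; eligible A, C, D
Layer 56-68: 13 each from A, C = 13*2 = 26 chips; eligible A, C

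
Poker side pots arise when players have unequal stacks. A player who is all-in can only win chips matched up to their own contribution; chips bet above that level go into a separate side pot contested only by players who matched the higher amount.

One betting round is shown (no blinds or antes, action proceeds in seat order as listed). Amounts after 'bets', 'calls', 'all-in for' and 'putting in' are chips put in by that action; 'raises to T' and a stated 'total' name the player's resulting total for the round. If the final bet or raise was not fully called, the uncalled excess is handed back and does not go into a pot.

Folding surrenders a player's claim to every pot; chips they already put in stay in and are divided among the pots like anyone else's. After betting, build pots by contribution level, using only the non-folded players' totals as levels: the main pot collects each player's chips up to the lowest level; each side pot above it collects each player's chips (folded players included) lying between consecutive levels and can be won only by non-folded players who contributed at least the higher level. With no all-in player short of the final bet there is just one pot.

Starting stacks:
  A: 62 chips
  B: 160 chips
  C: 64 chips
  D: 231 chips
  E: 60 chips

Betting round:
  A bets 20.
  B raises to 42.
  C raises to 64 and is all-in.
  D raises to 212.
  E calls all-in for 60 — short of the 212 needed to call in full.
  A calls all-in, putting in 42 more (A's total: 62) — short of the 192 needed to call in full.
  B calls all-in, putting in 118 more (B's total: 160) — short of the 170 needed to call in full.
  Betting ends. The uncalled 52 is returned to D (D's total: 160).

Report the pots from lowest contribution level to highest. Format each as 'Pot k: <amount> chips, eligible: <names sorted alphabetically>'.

Contributions (after 52 returned to D): A=62, B=160, C=64, D=160, E=60
Pot levels (distinct totals of non-folded players): 60, 62, 64, 160
Layer 1-60: 60 each from A, B, C, D, E = 60*5 = 300 chips; eligible A, B, C, D, E
Layer 61-62: 2 each from A, B, C, D = 2*4 = 8 chips; eligible A, B, C, D
Layer 63-64: 2 each from B, C, D = 2*3 = 6 chips; eligible B, C, D
Layer 65-160: 96 each from B, D = 96*2 = 192 chips; eligible B, D

Pot 1: 300 chips, eligible: A, B, C, D, E
Pot 2: 8 chips, eligible: A, B, C, D
Pot 3: 6 chips, eligible: B, C, D
Pot 4: 192 chips, eligible: B, D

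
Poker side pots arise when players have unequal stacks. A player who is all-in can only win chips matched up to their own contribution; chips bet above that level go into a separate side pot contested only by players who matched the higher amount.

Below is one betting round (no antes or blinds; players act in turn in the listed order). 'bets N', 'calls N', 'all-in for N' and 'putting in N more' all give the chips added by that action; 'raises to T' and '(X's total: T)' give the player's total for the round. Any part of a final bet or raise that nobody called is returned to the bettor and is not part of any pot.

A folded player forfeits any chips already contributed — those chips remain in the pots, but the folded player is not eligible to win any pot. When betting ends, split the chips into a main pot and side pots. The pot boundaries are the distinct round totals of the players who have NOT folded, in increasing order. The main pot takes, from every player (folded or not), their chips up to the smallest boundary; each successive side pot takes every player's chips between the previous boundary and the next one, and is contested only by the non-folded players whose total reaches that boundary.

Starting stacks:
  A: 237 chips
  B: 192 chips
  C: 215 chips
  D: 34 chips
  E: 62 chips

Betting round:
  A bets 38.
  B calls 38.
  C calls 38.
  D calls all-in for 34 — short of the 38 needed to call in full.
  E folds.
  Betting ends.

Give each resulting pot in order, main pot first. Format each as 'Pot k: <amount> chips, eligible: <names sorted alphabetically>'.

Contributions: A=38, B=38, C=38, D=34
Folded: E
Pot levels (distinct totals of non-folded players): 34, 38
Layer 1-34: 34 each from A, B, C, D = 34*4 = 136 chips; eligible A, B, C, D
Layer 35-38: 4 each from A, B, C = 4*3 = 12 chips; eligible A, B, C

Pot 1: 136 chips, eligible: A, B, C, D
Pot 2: 12 chips, eligible: A, B, C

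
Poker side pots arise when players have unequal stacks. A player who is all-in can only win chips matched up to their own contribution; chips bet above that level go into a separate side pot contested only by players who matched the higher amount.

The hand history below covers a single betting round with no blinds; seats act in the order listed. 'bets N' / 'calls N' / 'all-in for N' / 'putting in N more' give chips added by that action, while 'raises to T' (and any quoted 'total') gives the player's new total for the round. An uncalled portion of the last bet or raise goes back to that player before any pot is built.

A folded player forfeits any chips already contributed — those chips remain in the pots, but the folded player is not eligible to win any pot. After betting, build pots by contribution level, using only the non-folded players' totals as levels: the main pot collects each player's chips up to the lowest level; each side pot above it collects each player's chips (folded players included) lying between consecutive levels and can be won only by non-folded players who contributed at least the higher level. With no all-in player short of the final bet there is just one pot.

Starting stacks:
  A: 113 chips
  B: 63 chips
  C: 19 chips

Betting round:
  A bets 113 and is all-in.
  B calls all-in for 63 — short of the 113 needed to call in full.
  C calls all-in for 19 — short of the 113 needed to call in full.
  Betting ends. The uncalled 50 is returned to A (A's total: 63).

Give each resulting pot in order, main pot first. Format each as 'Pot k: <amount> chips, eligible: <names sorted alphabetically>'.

Contributions (after 50 returned to A): A=63, B=63, C=19
Pot levels (distinct totals of non-folded players): 19, 63
Layer 1-19: 19 each from A, B, C = 19*3 = 57 chips; eligible A, B, C
Layer 20-63: 44 each from A, B = 44*2 = 88 chips; eligible A, B

Pot 1: 57 chips, eligible: A, B, C
Pot 2: 88 chips, eligible: A, B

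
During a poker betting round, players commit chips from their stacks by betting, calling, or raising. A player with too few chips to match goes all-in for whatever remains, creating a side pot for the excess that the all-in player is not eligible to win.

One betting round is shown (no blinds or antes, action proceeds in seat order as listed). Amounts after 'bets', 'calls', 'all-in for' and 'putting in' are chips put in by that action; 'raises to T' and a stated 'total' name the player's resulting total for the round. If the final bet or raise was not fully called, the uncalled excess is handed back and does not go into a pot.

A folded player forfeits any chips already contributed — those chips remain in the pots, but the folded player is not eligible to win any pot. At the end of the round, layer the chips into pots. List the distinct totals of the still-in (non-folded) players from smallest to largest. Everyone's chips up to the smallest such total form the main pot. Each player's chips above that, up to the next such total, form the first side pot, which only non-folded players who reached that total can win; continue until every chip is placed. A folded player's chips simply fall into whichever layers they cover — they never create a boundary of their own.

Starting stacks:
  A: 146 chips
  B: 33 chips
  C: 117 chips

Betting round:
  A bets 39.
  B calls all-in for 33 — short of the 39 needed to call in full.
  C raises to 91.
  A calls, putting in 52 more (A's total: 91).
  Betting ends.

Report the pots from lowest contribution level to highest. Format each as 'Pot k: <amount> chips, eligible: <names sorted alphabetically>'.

Contributions: A=91, B=33, C=91
Pot levels (distinct totals of non-folded players): 33, 91
Layer 1-33: 33 each from A, B, C = 33*3 = 99 chips; eligible A, B, C
Layer 34-91: 58 each from A, C = 58*2 = 116 chips; eligible A, C

Pot 1: 99 chips, eligible: A, B, C
Pot 2: 116 chips, eligible: A, C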